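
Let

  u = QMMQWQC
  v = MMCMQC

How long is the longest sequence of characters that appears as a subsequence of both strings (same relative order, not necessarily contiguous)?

4

Let dp[i][j] be the LCS length of the first i characters of u and the first j characters of v. dp[i][j] = dp[i-1][j-1]+1 when the i-th and j-th characters match, else max(dp[i-1][j], dp[i][j-1]).
    ·  M  M  C  M  Q  C
 ·  0  0  0  0  0  0  0
 Q  0  0  0  0  0  1  1
 M  0  1  1  1  1  1  1
 M  0  1  2  2  2  2  2
 Q  0  1  2  2  2  3  3
 W  0  1  2  2  2  3  3
 Q  0  1  2  2  2  3  3
 C  0  1  2  3  3  3  4
dp[7][6] = 4. One LCS (by backtracking along matches): MMQC.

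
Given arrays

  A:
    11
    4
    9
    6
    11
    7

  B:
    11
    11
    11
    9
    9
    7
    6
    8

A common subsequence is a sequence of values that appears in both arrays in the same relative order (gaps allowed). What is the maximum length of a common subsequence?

Let dp[i][j] be the LCS length of the first i values of A and the first j values of B. dp[i][j] = dp[i-1][j-1]+1 when the i-th and j-th values match, else max(dp[i-1][j], dp[i][j-1]).
    · 11 11 11  9  9  7  6  8
 ·  0  0  0  0  0  0  0  0  0
11  0  1  1  1  1  1  1  1  1
 4  0  1  1  1  1  1  1  1  1
 9  0  1  1  1  2  2  2  2  2
 6  0  1  1  1  2  2  2  3  3
11  0  1  2  2  2  2  2  3  3
 7  0  1  2  2  2  2  3  3  3
dp[6][8] = 3. One LCS (by backtracking along matches): 11, 9, 6.

3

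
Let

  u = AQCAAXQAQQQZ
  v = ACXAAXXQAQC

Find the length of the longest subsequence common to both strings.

8

Pick A at u[1]=v[1]; then C at u[3]=v[2]; then A at u[4]=v[4]; then A at u[5]=v[5]; then X at u[6]=v[7]; then Q at u[7]=v[8]; then A at u[8]=v[9]; then Q at u[9]=v[10]; all 8 characters appear in both, in order. The LCS DP gives dp[12][11] = 8, so this is optimal.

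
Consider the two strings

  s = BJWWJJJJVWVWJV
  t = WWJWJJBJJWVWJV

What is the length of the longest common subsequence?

11

Match J (s #2, t #3); then W (s #4, t #4); then J (s #5, t #5); then J (s #6, t #6); then J (s #7, t #8); then J (s #8, t #9); then W (s #10, t #10); then V (s #11, t #11); then W (s #12, t #12); then J (s #13, t #13); then V (s #14, t #14) — 11 characters in the same relative order in both. dp[14][14] = 11 confirms this is the maximum.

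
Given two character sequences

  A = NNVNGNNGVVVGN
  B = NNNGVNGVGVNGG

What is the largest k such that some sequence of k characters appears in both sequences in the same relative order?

Pick N at A[1]=B[1] → N at A[2]=B[2] → N at A[4]=B[3] → G at A[5]=B[4] → N at A[7]=B[6] → G at A[8]=B[7] → V at A[9]=B[8] → V at A[10]=B[10] → G at A[12]=B[13]; all 9 characters appear in both, in order, and the DP table's final entry dp[13][13] is also 9, so no common subsequence is longer.

9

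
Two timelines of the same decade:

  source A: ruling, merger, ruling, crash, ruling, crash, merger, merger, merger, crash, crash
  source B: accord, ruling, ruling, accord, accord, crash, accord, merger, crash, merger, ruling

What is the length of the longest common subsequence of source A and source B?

5

Taking ruling [1,2] → ruling [3,3] → crash [4,6] → crash [6,9] → merger [7,10] gives a common subsequence of length 5, and the DP table's final entry dp[11][11] is also 5, so no common subsequence is longer.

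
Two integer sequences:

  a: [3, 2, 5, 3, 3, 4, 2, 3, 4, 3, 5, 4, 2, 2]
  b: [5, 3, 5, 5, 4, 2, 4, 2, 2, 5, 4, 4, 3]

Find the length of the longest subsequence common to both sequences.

Match 3 at a[1]=b[2]; then 5 at a[3]=b[4]; then 4 at a[6]=b[5]; then 2 at a[7]=b[6]; then 4 at a[9]=b[7]; then 5 at a[11]=b[10]; then 4 at a[12]=b[12] — 7 values in the same relative order in both, and the DP table's final entry dp[14][13] is also 7, so no common subsequence is longer.

7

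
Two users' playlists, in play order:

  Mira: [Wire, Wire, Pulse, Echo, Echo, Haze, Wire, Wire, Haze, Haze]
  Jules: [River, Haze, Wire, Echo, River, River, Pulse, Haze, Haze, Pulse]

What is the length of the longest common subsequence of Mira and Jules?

4

Pick Wire at Mira[1]=Jules[3], then Pulse at Mira[3]=Jules[7], then Haze at Mira[6]=Jules[8], then Haze at Mira[9]=Jules[9]; all 4 songs appear in both, in order. The LCS DP gives dp[10][10] = 4, so this is optimal.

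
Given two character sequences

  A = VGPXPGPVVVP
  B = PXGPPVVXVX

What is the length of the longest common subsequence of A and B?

Taking P (A #3, B #1) → X (A #4, B #2) → P (A #5, B #4) → P (A #7, B #5) → V (A #8, B #6) → V (A #9, B #7) → V (A #10, B #9) gives a common subsequence of length 7. Since dp[11][10] = 7, nothing longer is possible.

7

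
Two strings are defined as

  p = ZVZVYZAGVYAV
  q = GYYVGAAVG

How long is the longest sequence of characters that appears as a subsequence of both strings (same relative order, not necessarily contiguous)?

4

Pick V (p #2, q #4) → A (p #7, q #6) → A (p #11, q #7) → V (p #12, q #8); all 4 characters appear in both, in order. Since dp[12][9] = 4, nothing longer is possible.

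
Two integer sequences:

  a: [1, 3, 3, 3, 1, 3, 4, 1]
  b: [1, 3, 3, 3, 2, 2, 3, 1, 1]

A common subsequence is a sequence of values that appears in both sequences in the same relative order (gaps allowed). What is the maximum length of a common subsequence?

Pick 1 [1,1], then 3 [2,3], then 3 [3,4], then 3 [4,7], then 1 [5,8], then 1 [8,9]; all 6 values appear in both, in order. The LCS DP gives dp[8][9] = 6, so this is optimal.

6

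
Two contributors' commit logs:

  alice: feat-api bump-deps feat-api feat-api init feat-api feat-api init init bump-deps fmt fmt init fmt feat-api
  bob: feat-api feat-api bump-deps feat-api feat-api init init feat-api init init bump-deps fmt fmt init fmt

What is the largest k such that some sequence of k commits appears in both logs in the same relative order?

Taking feat-api (alice #1, bob #2) → bump-deps (alice #2, bob #3) → feat-api (alice #3, bob #4) → feat-api (alice #4, bob #5) → init (alice #5, bob #7) → feat-api (alice #7, bob #8) → init (alice #8, bob #9) → init (alice #9, bob #10) → bump-deps (alice #10, bob #11) → fmt (alice #11, bob #12) → fmt (alice #12, bob #13) → init (alice #13, bob #14) → fmt (alice #14, bob #15) gives a common subsequence of length 13, and the DP table's final entry dp[15][15] is also 13, so no common subsequence is longer.

13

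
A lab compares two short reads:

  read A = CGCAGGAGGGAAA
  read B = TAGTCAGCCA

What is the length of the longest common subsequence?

5

One common subsequence of length 5: G [2,3], then C [3,5], then A [4,6], then G [5,7], then A [13,10]. The LCS DP gives dp[13][10] = 5, so this is optimal.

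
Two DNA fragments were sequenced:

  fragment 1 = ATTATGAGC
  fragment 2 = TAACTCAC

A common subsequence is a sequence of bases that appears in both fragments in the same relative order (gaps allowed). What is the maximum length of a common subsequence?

5

Let dp[i][j] be the LCS length of the first i bases of fragment 1 and the first j bases of fragment 2. dp[i][j] = dp[i-1][j-1]+1 when the i-th and j-th bases match, else max(dp[i-1][j], dp[i][j-1]).
    ·  T  A  A  C  T  C  A  C
 ·  0  0  0  0  0  0  0  0  0
 A  0  0  1  1  1  1  1  1  1
 T  0  1  1  1  1  2  2  2  2
 T  0  1  1  1  1  2  2  2  2
 A  0  1  2  2  2  2  2  3  3
 T  0  1  2  2  2  3  3  3  3
 G  0  1  2  2  2  3  3  3  3
 A  0  1  2  3  3  3  3  4  4
 G  0  1  2  3  3  3  3  4  4
 C  0  1  2  3  4  4  4  4  5
dp[9][8] = 5. One LCS (by backtracking along matches): AATAC.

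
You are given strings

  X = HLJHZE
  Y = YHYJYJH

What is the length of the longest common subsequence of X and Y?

Taking H (X #1, Y #2); then J (X #3, Y #6); then H (X #4, Y #7) gives a common subsequence of length 3. Since dp[6][7] = 3, nothing longer is possible.

3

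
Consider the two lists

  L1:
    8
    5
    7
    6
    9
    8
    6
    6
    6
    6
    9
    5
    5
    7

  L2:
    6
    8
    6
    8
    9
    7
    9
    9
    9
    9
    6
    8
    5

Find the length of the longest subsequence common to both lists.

Pick 8 (L1 #1, L2 #4); then 7 (L1 #3, L2 #6); then 6 (L1 #4, L2 #11); then 8 (L1 #6, L2 #12); then 5 (L1 #13, L2 #13); all 5 values appear in both, in order. The LCS DP gives dp[14][13] = 5, so this is optimal.

5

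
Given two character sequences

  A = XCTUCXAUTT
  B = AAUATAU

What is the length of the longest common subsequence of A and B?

Taking T [3,5], A [7,6], U [8,7] gives a common subsequence of length 3. The LCS DP gives dp[10][7] = 3, so this is optimal.

3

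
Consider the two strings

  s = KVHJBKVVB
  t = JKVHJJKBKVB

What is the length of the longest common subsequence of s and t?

8

Pick K [1,2]; then V [2,3]; then H [3,4]; then J [4,6]; then B [5,8]; then K [6,9]; then V [8,10]; then B [9,11]; all 8 characters appear in both, in order. dp[9][11] = 8 confirms this is the maximum.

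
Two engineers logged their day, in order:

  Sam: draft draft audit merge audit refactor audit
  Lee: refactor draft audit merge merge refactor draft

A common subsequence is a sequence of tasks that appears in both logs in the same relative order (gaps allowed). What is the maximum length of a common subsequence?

4

One common subsequence of length 4: draft at Sam[2]=Lee[2], audit at Sam[3]=Lee[3], merge at Sam[4]=Lee[5], refactor at Sam[6]=Lee[6]. Since dp[7][7] = 4, nothing longer is possible.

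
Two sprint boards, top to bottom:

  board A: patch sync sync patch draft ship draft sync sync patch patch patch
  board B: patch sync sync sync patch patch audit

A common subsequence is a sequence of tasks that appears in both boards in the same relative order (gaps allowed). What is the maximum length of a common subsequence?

6

Taking patch at board A[1]=board B[1] → sync at board A[3]=board B[2] → sync at board A[8]=board B[3] → sync at board A[9]=board B[4] → patch at board A[10]=board B[5] → patch at board A[11]=board B[6] gives a common subsequence of length 6. dp[12][7] = 6 confirms this is the maximum.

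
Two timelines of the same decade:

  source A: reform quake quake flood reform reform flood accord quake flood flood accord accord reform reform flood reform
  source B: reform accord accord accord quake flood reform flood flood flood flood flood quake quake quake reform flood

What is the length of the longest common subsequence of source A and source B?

9

Taking reform (source A #1, source B #1), quake (source A #3, source B #5), flood (source A #4, source B #6), reform (source A #5, source B #7), flood (source A #7, source B #10), flood (source A #10, source B #11), flood (source A #11, source B #12), reform (source A #15, source B #16), flood (source A #16, source B #17) gives a common subsequence of length 9, and the DP table's final entry dp[17][17] is also 9, so no common subsequence is longer.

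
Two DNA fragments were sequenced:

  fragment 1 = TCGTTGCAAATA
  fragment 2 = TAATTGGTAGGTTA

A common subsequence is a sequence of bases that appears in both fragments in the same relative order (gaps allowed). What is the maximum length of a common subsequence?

7

One common subsequence of length 7: T (fragment 1 #1, fragment 2 #1); then T (fragment 1 #4, fragment 2 #4); then T (fragment 1 #5, fragment 2 #5); then G (fragment 1 #6, fragment 2 #7); then A (fragment 1 #8, fragment 2 #9); then T (fragment 1 #11, fragment 2 #13); then A (fragment 1 #12, fragment 2 #14). The LCS DP gives dp[12][14] = 7, so this is optimal.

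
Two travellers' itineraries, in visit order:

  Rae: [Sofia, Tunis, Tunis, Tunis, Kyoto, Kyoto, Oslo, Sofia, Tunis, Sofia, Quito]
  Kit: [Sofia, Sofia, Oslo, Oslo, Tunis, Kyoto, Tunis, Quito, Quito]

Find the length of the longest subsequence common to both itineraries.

5

Match Sofia [1,2]; then Tunis [4,5]; then Kyoto [6,6]; then Tunis [9,7]; then Quito [11,9] — 5 stops in the same relative order in both. Since dp[11][9] = 5, nothing longer is possible.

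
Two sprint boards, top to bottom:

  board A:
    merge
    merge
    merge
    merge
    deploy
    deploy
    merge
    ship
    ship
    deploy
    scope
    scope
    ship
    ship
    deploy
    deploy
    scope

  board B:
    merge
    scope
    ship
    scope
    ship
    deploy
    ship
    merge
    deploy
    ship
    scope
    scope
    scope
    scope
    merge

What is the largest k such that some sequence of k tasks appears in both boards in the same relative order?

Pick merge (board A #1, board B #1), merge (board A #4, board B #8), deploy (board A #6, board B #9), ship (board A #8, board B #10), scope (board A #11, board B #12), scope (board A #12, board B #13), scope (board A #17, board B #14); all 7 tasks appear in both, in order. Since dp[17][15] = 7, nothing longer is possible.

7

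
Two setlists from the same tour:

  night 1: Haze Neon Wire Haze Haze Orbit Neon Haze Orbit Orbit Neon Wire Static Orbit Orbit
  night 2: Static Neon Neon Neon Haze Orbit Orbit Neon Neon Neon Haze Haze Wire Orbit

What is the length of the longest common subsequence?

Match Neon (night 1 #2, night 2 #3), then Neon (night 1 #7, night 2 #4), then Haze (night 1 #8, night 2 #5), then Orbit (night 1 #9, night 2 #6), then Orbit (night 1 #10, night 2 #7), then Neon (night 1 #11, night 2 #10), then Wire (night 1 #12, night 2 #13), then Orbit (night 1 #15, night 2 #14) — 8 songs in the same relative order in both. The LCS DP gives dp[15][14] = 8, so this is optimal.

8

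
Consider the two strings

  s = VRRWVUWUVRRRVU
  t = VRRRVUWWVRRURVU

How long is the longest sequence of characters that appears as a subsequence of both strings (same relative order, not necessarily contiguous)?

Match V (s #1, t #1) → R (s #2, t #3) → R (s #3, t #4) → V (s #5, t #5) → U (s #6, t #6) → W (s #7, t #8) → V (s #9, t #9) → R (s #10, t #10) → R (s #11, t #11) → R (s #12, t #13) → V (s #13, t #14) → U (s #14, t #15) — 12 characters in the same relative order in both. The LCS DP gives dp[14][15] = 12, so this is optimal.

12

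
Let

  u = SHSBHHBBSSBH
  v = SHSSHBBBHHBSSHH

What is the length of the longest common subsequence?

Pick S (u #1, v #1), H (u #2, v #2), S (u #3, v #4), B (u #4, v #8), H (u #5, v #9), H (u #6, v #10), B (u #8, v #11), S (u #9, v #12), S (u #10, v #13), H (u #12, v #15); all 10 characters appear in both, in order, and the DP table's final entry dp[12][15] is also 10, so no common subsequence is longer.

10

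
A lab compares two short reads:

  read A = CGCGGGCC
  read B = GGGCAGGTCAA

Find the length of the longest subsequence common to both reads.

5

Let dp[i][j] be the LCS length of the first i bases of read A and the first j bases of read B. dp[i][j] = dp[i-1][j-1]+1 when the i-th and j-th bases match, else max(dp[i-1][j], dp[i][j-1]).
    ·  G  G  G  C  A  G  G  T  C  A  A
 ·  0  0  0  0  0  0  0  0  0  0  0  0
 C  0  0  0  0  1  1  1  1  1  1  1  1
 G  0  1  1  1  1  1  2  2  2  2  2  2
 C  0  1  1  1  2  2  2  2  2  3  3  3
 G  0  1  2  2  2  2  3  3  3  3  3  3
 G  0  1  2  3  3  3  3  4  4  4  4  4
 G  0  1  2  3  3  3  4  4  4  4  4  4
 C  0  1  2  3  4  4  4  4  4  5  5  5
 C  0  1  2  3  4  4  4  4  4  5  5  5
dp[8][11] = 5. One LCS (by backtracking along matches): GCGGC.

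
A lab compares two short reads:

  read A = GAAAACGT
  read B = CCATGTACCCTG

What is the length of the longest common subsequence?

4

One common subsequence of length 4: G at read A[1]=read B[5]; then A at read A[2]=read B[7]; then C at read A[6]=read B[10]; then G at read A[7]=read B[12]. dp[8][12] = 4 confirms this is the maximum.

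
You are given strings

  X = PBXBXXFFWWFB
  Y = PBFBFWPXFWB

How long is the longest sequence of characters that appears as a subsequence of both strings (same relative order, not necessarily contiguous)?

7

Let dp[i][j] be the LCS length of the first i characters of X and the first j characters of Y. dp[i][j] = dp[i-1][j-1]+1 when the i-th and j-th characters match, else max(dp[i-1][j], dp[i][j-1]).
    ·  P  B  F  B  F  W  P  X  F  W  B
 ·  0  0  0  0  0  0  0  0  0  0  0  0
 P  0  1  1  1  1  1  1  1  1  1  1  1
 B  0  1  2  2  2  2  2  2  2  2  2  2
 X  0  1  2  2  2  2  2  2  3  3  3  3
 B  0  1  2  2  3  3  3  3  3  3  3  4
 X  0  1  2  2  3  3  3  3  4  4  4  4
 X  0  1  2  2  3  3  3  3  4  4  4  4
 F  0  1  2  3  3  4  4  4  4  5  5  5
 F  0  1  2  3  3  4  4  4  4  5  5  5
 W  0  1  2  3  3  4  5  5  5  5  6  6
 W  0  1  2  3  3  4  5  5  5  5  6  6
 F  0  1  2  3  3  4  5  5  5  6  6  6
 B  0  1  2  3  4  4  5  5  5  6  6  7
dp[12][11] = 7. One LCS (by backtracking along matches): PBBXFWB.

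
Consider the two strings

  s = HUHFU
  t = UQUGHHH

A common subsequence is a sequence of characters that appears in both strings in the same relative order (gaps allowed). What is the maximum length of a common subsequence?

2

One common subsequence of length 2: H (s #1, t #6), then H (s #3, t #7). The LCS DP gives dp[5][7] = 2, so this is optimal.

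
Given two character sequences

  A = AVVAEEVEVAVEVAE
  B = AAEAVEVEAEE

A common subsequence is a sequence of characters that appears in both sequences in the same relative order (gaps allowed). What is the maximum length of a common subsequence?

9

Taking A (A #1, B #1); then A (A #4, B #2); then E (A #5, B #3); then E (A #6, B #6); then V (A #7, B #7); then E (A #8, B #8); then A (A #10, B #9); then E (A #12, B #10); then E (A #15, B #11) gives a common subsequence of length 9. Since dp[15][11] = 9, nothing longer is possible.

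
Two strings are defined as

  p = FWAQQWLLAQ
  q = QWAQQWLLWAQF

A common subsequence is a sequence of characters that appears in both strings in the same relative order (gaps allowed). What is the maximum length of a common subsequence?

9

Let dp[i][j] be the LCS length of the first i characters of p and the first j characters of q. dp[i][j] = dp[i-1][j-1]+1 when the i-th and j-th characters match, else max(dp[i-1][j], dp[i][j-1]).
    ·  Q  W  A  Q  Q  W  L  L  W  A  Q  F
 ·  0  0  0  0  0  0  0  0  0  0  0  0  0
 F  0  0  0  0  0  0  0  0  0  0  0  0  1
 W  0  0  1  1  1  1  1  1  1  1  1  1  1
 A  0  0  1  2  2  2  2  2  2  2  2  2  2
 Q  0  1  1  2  3  3  3  3  3  3  3  3  3
 Q  0  1  1  2  3  4  4  4  4  4  4  4  4
 W  0  1  2  2  3  4  5  5  5  5  5  5  5
 L  0  1  2  2  3  4  5  6  6  6  6  6  6
 L  0  1  2  2  3  4  5  6  7  7  7  7  7
 A  0  1  2  3  3  4  5  6  7  7  8  8  8
 Q  0  1  2  3  4  4  5  6  7  7  8  9  9
dp[10][12] = 9. One LCS (by backtracking along matches): WAQQWLLAQ.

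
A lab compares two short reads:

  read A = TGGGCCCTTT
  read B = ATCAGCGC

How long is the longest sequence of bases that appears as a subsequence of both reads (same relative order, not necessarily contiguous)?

4

Pick T [1,2], G [2,5], G [4,7], C [7,8]; all 4 bases appear in both, in order, and the DP table's final entry dp[10][8] is also 4, so no common subsequence is longer.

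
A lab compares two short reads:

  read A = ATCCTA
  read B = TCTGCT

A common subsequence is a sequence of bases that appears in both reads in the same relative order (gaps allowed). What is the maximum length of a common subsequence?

4

Let dp[i][j] be the LCS length of the first i bases of read A and the first j bases of read B. dp[i][j] = dp[i-1][j-1]+1 when the i-th and j-th bases match, else max(dp[i-1][j], dp[i][j-1]).
    ·  T  C  T  G  C  T
 ·  0  0  0  0  0  0  0
 A  0  0  0  0  0  0  0
 T  0  1  1  1  1  1  1
 C  0  1  2  2  2  2  2
 C  0  1  2  2  2  3  3
 T  0  1  2  3  3  3  4
 A  0  1  2  3  3  3  4
dp[6][6] = 4. One LCS (by backtracking along matches): TCCT.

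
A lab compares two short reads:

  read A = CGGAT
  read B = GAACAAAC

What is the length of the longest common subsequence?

2

Taking C at read A[1]=read B[4], A at read A[4]=read B[7] gives a common subsequence of length 2. The LCS DP gives dp[5][8] = 2, so this is optimal.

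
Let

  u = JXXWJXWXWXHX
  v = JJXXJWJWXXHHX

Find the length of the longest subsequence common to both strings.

10

Match J at u[1]=v[2], then X at u[2]=v[3], then X at u[3]=v[4], then W at u[4]=v[6], then J at u[5]=v[7], then W at u[7]=v[8], then X at u[8]=v[9], then X at u[10]=v[10], then H at u[11]=v[12], then X at u[12]=v[13] — 10 characters in the same relative order in both, and the DP table's final entry dp[12][13] is also 10, so no common subsequence is longer.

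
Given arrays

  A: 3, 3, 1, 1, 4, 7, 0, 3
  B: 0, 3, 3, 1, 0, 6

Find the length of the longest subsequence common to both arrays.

Let dp[i][j] be the LCS length of the first i values of A and the first j values of B. dp[i][j] = dp[i-1][j-1]+1 when the i-th and j-th values match, else max(dp[i-1][j], dp[i][j-1]).
    ·  0  3  3  1  0  6
 ·  0  0  0  0  0  0  0
 3  0  0  1  1  1  1  1
 3  0  0  1  2  2  2  2
 1  0  0  1  2  3  3  3
 1  0  0  1  2  3  3  3
 4  0  0  1  2  3  3  3
 7  0  0  1  2  3  3  3
 0  0  1  1  2  3  4  4
 3  0  1  2  2  3  4  4
dp[8][6] = 4. One LCS (by backtracking along matches): 3, 3, 1, 0.

4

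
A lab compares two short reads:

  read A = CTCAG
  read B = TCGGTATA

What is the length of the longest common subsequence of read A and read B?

3

Taking C (read A #1, read B #2); then T (read A #2, read B #7); then A (read A #4, read B #8) gives a common subsequence of length 3. The LCS DP gives dp[5][8] = 3, so this is optimal.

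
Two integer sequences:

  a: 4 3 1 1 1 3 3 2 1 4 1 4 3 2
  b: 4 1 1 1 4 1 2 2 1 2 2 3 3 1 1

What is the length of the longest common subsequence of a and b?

8

Taking 4 [1,1], then 1 [3,4], then 1 [4,6], then 1 [5,9], then 3 [6,12], then 3 [7,13], then 1 [9,14], then 1 [11,15] gives a common subsequence of length 8. dp[14][15] = 8 confirms this is the maximum.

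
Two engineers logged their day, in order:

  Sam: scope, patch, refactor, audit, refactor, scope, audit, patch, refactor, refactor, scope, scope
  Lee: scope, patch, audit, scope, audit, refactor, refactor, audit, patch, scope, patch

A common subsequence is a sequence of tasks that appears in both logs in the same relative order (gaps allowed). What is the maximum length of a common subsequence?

One common subsequence of length 8: scope at Sam[1]=Lee[1], patch at Sam[2]=Lee[2], audit at Sam[4]=Lee[3], scope at Sam[6]=Lee[4], audit at Sam[7]=Lee[5], refactor at Sam[9]=Lee[6], refactor at Sam[10]=Lee[7], scope at Sam[11]=Lee[10], and the DP table's final entry dp[12][11] is also 8, so no common subsequence is longer.

8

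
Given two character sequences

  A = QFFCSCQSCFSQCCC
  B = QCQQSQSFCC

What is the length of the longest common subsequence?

8

Let dp[i][j] be the LCS length of the first i characters of A and the first j characters of B. dp[i][j] = dp[i-1][j-1]+1 when the i-th and j-th characters match, else max(dp[i-1][j], dp[i][j-1]).
    ·  Q  C  Q  Q  S  Q  S  F  C  C
 ·  0  0  0  0  0  0  0  0  0  0  0
 Q  0  1  1  1  1  1  1  1  1  1  1
 F  0  1  1  1  1  1  1  1  2  2  2
 F  0  1  1  1  1  1  1  1  2  2  2
 C  0  1  2  2  2  2  2  2  2  3  3
 S  0  1  2  2  2  3  3  3  3  3  3
 C  0  1  2  2  2  3  3  3  3  4  4
 Q  0  1  2  3  3  3  4  4  4  4  4
 S  0  1  2  3  3  4  4  5  5  5  5
 C  0  1  2  3  3  4  4  5  5  6  6
 F  0  1  2  3  3  4  4  5  6  6  6
 S  0  1  2  3  3  4  4  5  6  6  6
 Q  0  1  2  3  4  4  5  5  6  6  6
 C  0  1  2  3  4  4  5  5  6  7  7
 C  0  1  2  3  4  4  5  5  6  7  8
 C  0  1  2  3  4  4  5  5  6  7  8
dp[15][10] = 8. One LCS (by backtracking along matches): QCSQSFCC.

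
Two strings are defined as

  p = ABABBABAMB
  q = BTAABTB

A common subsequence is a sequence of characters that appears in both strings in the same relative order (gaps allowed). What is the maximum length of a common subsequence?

Match B [2,1] → A [3,3] → A [6,4] → B [7,5] → B [10,7] — 5 characters in the same relative order in both. Since dp[10][7] = 5, nothing longer is possible.

5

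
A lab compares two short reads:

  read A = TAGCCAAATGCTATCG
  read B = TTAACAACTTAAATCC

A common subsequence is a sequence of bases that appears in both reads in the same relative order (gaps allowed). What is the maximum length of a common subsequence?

10

Match T [1,2], then A [2,4], then C [4,5], then C [5,8], then A [6,11], then A [7,12], then A [8,13], then T [9,14], then C [11,15], then C [15,16] — 10 bases in the same relative order in both. The LCS DP gives dp[16][16] = 10, so this is optimal.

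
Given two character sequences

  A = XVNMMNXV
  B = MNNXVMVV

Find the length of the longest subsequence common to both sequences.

Taking X at A[1]=B[4] → V at A[2]=B[5] → M at A[4]=B[6] → V at A[8]=B[8] gives a common subsequence of length 4. The LCS DP gives dp[8][8] = 4, so this is optimal.

4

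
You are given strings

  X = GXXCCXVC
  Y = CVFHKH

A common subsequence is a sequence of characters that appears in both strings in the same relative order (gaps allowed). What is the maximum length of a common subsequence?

2

One common subsequence of length 2: C [5,1], then V [7,2], and the DP table's final entry dp[8][6] is also 2, so no common subsequence is longer.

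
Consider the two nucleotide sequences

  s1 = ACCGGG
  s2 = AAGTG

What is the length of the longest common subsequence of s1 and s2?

Match A [1,2], then G [4,3], then G [6,5] — 3 bases in the same relative order in both, and the DP table's final entry dp[6][5] is also 3, so no common subsequence is longer.

3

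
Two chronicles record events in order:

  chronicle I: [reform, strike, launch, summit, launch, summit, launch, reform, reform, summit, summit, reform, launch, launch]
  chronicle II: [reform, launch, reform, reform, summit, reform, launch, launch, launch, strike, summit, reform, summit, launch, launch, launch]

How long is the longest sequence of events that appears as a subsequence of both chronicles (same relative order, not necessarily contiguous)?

Pick reform at chronicle I[1]=chronicle II[1]; then launch at chronicle I[3]=chronicle II[2]; then summit at chronicle I[4]=chronicle II[5]; then launch at chronicle I[5]=chronicle II[9]; then summit at chronicle I[6]=chronicle II[11]; then reform at chronicle I[9]=chronicle II[12]; then summit at chronicle I[10]=chronicle II[13]; then launch at chronicle I[13]=chronicle II[15]; then launch at chronicle I[14]=chronicle II[16]; all 9 events appear in both, in order. Since dp[14][16] = 9, nothing longer is possible.

9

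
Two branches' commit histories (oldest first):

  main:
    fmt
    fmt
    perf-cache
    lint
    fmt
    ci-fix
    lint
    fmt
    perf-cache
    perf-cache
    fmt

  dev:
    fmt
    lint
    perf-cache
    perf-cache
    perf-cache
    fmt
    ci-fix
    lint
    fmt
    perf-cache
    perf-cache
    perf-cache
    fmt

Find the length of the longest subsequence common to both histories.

9

Pick fmt at main[1]=dev[1]; then perf-cache at main[3]=dev[5]; then fmt at main[5]=dev[6]; then ci-fix at main[6]=dev[7]; then lint at main[7]=dev[8]; then fmt at main[8]=dev[9]; then perf-cache at main[9]=dev[11]; then perf-cache at main[10]=dev[12]; then fmt at main[11]=dev[13]; all 9 commits appear in both, in order. The LCS DP gives dp[11][13] = 9, so this is optimal.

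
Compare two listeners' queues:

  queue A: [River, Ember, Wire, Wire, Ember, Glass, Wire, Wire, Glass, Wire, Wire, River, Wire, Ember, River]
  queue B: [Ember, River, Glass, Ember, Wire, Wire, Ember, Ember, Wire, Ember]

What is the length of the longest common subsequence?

7

One common subsequence of length 7: River [1,2], Ember [2,4], Wire [3,5], Wire [4,6], Ember [5,8], Wire [13,9], Ember [14,10]. The LCS DP gives dp[15][10] = 7, so this is optimal.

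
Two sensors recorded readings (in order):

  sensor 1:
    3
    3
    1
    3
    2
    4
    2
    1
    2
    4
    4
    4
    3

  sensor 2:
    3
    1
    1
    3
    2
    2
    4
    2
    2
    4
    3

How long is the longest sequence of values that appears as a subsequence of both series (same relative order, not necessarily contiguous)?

9

Let dp[i][j] be the LCS length of the first i values of sensor 1 and the first j values of sensor 2. dp[i][j] = dp[i-1][j-1]+1 when the i-th and j-th values match, else max(dp[i-1][j], dp[i][j-1]).
    ·  3  1  1  3  2  2  4  2  2  4  3
 ·  0  0  0  0  0  0  0  0  0  0  0  0
 3  0  1  1  1  1  1  1  1  1  1  1  1
 3  0  1  1  1  2  2  2  2  2  2  2  2
 1  0  1  2  2  2  2  2  2  2  2  2  2
 3  0  1  2  2  3  3  3  3  3  3  3  3
 2  0  1  2  2  3  4  4  4  4  4  4  4
 4  0  1  2  2  3  4  4  5  5  5  5  5
 2  0  1  2  2  3  4  5  5  6  6  6  6
 1  0  1  2  3  3  4  5  5  6  6  6  6
 2  0  1  2  3  3  4  5  5  6  7  7  7
 4  0  1  2  3  3  4  5  6  6  7  8  8
 4  0  1  2  3  3  4  5  6  6  7  8  8
 4  0  1  2  3  3  4  5  6  6  7  8  8
 3  0  1  2  3  4  4  5  6  6  7  8  9
dp[13][11] = 9. One LCS (by backtracking along matches): 3, 1, 3, 2, 4, 2, 2, 4, 3.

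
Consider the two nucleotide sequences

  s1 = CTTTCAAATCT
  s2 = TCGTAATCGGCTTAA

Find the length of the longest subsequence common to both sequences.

7

Match C (s1 #1, s2 #2), then T (s1 #4, s2 #4), then A (s1 #7, s2 #5), then A (s1 #8, s2 #6), then T (s1 #9, s2 #7), then C (s1 #10, s2 #11), then T (s1 #11, s2 #13) — 7 bases in the same relative order in both. dp[11][15] = 7 confirms this is the maximum.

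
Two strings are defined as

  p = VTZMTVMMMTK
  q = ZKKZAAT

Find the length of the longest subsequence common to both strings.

2

Match Z [3,4], then T [10,7] — 2 characters in the same relative order in both. Since dp[11][7] = 2, nothing longer is possible.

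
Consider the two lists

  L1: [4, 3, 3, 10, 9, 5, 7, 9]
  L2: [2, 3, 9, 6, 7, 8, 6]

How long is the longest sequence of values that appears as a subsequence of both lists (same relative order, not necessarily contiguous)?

Pick 3 (L1 #3, L2 #2) → 9 (L1 #5, L2 #3) → 7 (L1 #7, L2 #5); all 3 values appear in both, in order, and the DP table's final entry dp[8][7] is also 3, so no common subsequence is longer.

3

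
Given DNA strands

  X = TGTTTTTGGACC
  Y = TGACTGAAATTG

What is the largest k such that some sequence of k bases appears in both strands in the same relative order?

Let dp[i][j] be the LCS length of the first i bases of X and the first j bases of Y. dp[i][j] = dp[i-1][j-1]+1 when the i-th and j-th bases match, else max(dp[i-1][j], dp[i][j-1]).
    ·  T  G  A  C  T  G  A  A  A  T  T  G
 ·  0  0  0  0  0  0  0  0  0  0  0  0  0
 T  0  1  1  1  1  1  1  1  1  1  1  1  1
 G  0  1  2  2  2  2  2  2  2  2  2  2  2
 T  0  1  2  2  2  3  3  3  3  3  3  3  3
 T  0  1  2  2  2  3  3  3  3  3  4  4  4
 T  0  1  2  2  2  3  3  3  3  3  4  5  5
 T  0  1  2  2  2  3  3  3  3  3  4  5  5
 T  0  1  2  2  2  3  3  3  3  3  4  5  5
 G  0  1  2  2  2  3  4  4  4  4  4  5  6
 G  0  1  2  2  2  3  4  4  4  4  4  5  6
 A  0  1  2  3  3  3  4  5  5  5  5  5  6
 C  0  1  2  3  4  4  4  5  5  5  5  5  6
 C  0  1  2  3  4  4  4  5  5  5  5  5  6
dp[12][12] = 6. One LCS (by backtracking along matches): TGTTTG.

6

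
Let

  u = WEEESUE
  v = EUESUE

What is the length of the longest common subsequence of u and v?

5

Pick E [2,1]; then E [4,3]; then S [5,4]; then U [6,5]; then E [7,6]; all 5 characters appear in both, in order. Since dp[7][6] = 5, nothing longer is possible.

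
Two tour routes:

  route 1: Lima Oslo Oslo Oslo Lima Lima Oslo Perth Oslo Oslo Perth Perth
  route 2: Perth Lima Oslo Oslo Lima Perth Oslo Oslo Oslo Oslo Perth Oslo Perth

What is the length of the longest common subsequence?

9

Taking Lima at route 1[1]=route 2[2], Oslo at route 1[2]=route 2[3], Oslo at route 1[3]=route 2[4], Oslo at route 1[4]=route 2[7], Oslo at route 1[7]=route 2[8], Oslo at route 1[9]=route 2[9], Oslo at route 1[10]=route 2[10], Perth at route 1[11]=route 2[11], Perth at route 1[12]=route 2[13] gives a common subsequence of length 9. Since dp[12][13] = 9, nothing longer is possible.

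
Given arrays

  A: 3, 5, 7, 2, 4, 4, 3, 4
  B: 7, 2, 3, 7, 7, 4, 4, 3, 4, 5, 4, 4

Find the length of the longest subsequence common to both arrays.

6

Pick 3 [1,3]; then 7 [3,5]; then 4 [5,6]; then 4 [6,7]; then 3 [7,8]; then 4 [8,12]; all 6 values appear in both, in order, and the DP table's final entry dp[8][12] is also 6, so no common subsequence is longer.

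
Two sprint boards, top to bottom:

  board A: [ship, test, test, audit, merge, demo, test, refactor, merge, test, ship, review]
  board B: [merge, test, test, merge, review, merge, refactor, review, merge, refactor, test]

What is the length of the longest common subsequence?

One common subsequence of length 6: test (board A #2, board B #2), test (board A #3, board B #3), merge (board A #5, board B #6), refactor (board A #8, board B #7), merge (board A #9, board B #9), test (board A #10, board B #11). The LCS DP gives dp[12][11] = 6, so this is optimal.

6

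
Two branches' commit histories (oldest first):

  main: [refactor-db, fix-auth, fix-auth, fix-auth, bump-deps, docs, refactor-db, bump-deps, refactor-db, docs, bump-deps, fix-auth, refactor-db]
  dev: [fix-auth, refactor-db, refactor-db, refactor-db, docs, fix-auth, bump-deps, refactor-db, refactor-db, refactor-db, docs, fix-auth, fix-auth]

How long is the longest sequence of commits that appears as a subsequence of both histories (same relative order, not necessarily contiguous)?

Match refactor-db at main[1]=dev[4] → fix-auth at main[4]=dev[6] → bump-deps at main[5]=dev[7] → refactor-db at main[7]=dev[9] → refactor-db at main[9]=dev[10] → docs at main[10]=dev[11] → fix-auth at main[12]=dev[13] — 7 commits in the same relative order in both. dp[13][13] = 7 confirms this is the maximum.

7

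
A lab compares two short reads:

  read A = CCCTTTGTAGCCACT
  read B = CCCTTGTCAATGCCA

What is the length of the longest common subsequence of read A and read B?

12

Taking C [1,1], C [2,2], C [3,3], T [5,4], T [6,5], G [7,6], T [8,7], A [9,10], G [10,12], C [11,13], C [12,14], A [13,15] gives a common subsequence of length 12. Since dp[15][15] = 12, nothing longer is possible.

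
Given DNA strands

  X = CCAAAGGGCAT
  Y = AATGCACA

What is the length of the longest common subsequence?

Let dp[i][j] be the LCS length of the first i bases of X and the first j bases of Y. dp[i][j] = dp[i-1][j-1]+1 when the i-th and j-th bases match, else max(dp[i-1][j], dp[i][j-1]).
    ·  A  A  T  G  C  A  C  A
 ·  0  0  0  0  0  0  0  0  0
 C  0  0  0  0  0  1  1  1  1
 C  0  0  0  0  0  1  1  2  2
 A  0  1  1  1  1  1  2  2  3
 A  0  1  2  2  2  2  2  2  3
 A  0  1  2  2  2  2  3  3  3
 G  0  1  2  2  3  3  3  3  3
 G  0  1  2  2  3  3  3  3  3
 G  0  1  2  2  3  3  3  3  3
 C  0  1  2  2  3  4  4  4  4
 A  0  1  2  2  3  4  5  5  5
 T  0  1  2  3  3  4  5  5  5
dp[11][8] = 5. One LCS (by backtracking along matches): AAACA.

5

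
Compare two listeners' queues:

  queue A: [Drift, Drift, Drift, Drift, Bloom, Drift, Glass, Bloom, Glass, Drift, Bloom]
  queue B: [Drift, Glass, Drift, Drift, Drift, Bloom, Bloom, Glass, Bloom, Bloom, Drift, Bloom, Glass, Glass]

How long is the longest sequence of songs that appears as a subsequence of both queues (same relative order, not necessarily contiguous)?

Pick Drift at queue A[1]=queue B[1], then Drift at queue A[2]=queue B[3], then Drift at queue A[3]=queue B[4], then Drift at queue A[4]=queue B[5], then Bloom at queue A[5]=queue B[7], then Glass at queue A[7]=queue B[8], then Bloom at queue A[8]=queue B[10], then Drift at queue A[10]=queue B[11], then Bloom at queue A[11]=queue B[12]; all 9 songs appear in both, in order. Since dp[11][14] = 9, nothing longer is possible.

9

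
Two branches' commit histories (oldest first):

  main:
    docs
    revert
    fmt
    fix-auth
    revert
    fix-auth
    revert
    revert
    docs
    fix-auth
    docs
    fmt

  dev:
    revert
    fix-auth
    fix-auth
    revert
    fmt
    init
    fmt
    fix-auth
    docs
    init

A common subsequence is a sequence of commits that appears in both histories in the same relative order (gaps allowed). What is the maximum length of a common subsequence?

Match revert at main[2]=dev[1], fix-auth at main[4]=dev[2], fix-auth at main[6]=dev[3], revert at main[7]=dev[4], fix-auth at main[10]=dev[8], docs at main[11]=dev[9] — 6 commits in the same relative order in both. Since dp[12][10] = 6, nothing longer is possible.

6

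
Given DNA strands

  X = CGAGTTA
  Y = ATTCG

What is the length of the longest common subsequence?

Taking A at X[3]=Y[1] → T at X[5]=Y[2] → T at X[6]=Y[3] gives a common subsequence of length 3. The LCS DP gives dp[7][5] = 3, so this is optimal.

3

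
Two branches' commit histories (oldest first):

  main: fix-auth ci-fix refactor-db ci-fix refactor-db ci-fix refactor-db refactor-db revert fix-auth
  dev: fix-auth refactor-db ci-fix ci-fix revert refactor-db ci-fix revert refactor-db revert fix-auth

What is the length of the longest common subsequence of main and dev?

8

Taking fix-auth (main #1, dev #1) → ci-fix (main #2, dev #3) → ci-fix (main #4, dev #4) → refactor-db (main #5, dev #6) → ci-fix (main #6, dev #7) → refactor-db (main #8, dev #9) → revert (main #9, dev #10) → fix-auth (main #10, dev #11) gives a common subsequence of length 8. Since dp[10][11] = 8, nothing longer is possible.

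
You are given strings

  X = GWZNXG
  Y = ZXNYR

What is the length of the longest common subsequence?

2

Taking Z [3,1], N [4,3] gives a common subsequence of length 2. dp[6][5] = 2 confirms this is the maximum.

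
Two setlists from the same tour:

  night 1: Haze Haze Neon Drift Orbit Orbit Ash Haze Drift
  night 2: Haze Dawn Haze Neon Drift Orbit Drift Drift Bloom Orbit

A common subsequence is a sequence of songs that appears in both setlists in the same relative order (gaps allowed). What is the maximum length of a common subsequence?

Match Haze at night 1[1]=night 2[1], then Haze at night 1[2]=night 2[3], then Neon at night 1[3]=night 2[4], then Drift at night 1[4]=night 2[5], then Orbit at night 1[5]=night 2[6], then Orbit at night 1[6]=night 2[10] — 6 songs in the same relative order in both, and the DP table's final entry dp[9][10] is also 6, so no common subsequence is longer.

6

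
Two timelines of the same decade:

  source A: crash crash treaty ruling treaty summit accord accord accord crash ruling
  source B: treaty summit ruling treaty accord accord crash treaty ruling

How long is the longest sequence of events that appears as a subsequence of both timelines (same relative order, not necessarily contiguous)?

Pick treaty at source A[3]=source B[1], ruling at source A[4]=source B[3], treaty at source A[5]=source B[4], accord at source A[8]=source B[5], accord at source A[9]=source B[6], crash at source A[10]=source B[7], ruling at source A[11]=source B[9]; all 7 events appear in both, in order. The LCS DP gives dp[11][9] = 7, so this is optimal.

7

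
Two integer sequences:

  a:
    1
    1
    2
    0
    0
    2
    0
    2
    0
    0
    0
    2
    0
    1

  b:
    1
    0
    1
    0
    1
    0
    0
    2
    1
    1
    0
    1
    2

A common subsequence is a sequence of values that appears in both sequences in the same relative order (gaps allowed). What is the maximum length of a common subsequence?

Match 1 at a[1]=b[1]; then 1 at a[2]=b[3]; then 0 at a[4]=b[4]; then 0 at a[5]=b[6]; then 0 at a[7]=b[7]; then 2 at a[8]=b[8]; then 0 at a[9]=b[11]; then 2 at a[12]=b[13] — 8 values in the same relative order in both. dp[14][13] = 8 confirms this is the maximum.

8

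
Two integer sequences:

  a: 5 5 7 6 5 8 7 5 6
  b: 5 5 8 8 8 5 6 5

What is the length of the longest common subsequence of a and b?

Pick 5 [1,1], then 5 [2,2], then 8 [6,5], then 5 [8,6], then 6 [9,7]; all 5 values appear in both, in order. Since dp[9][8] = 5, nothing longer is possible.

5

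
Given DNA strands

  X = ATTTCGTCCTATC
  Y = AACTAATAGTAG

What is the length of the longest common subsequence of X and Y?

One common subsequence of length 6: A at X[1]=Y[2]; then T at X[2]=Y[4]; then T at X[3]=Y[7]; then G at X[6]=Y[9]; then T at X[10]=Y[10]; then A at X[11]=Y[11], and the DP table's final entry dp[13][12] is also 6, so no common subsequence is longer.

6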